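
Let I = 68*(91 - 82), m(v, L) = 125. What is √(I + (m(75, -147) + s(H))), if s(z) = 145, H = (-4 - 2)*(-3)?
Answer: 21*√2 ≈ 29.698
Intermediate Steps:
H = 18 (H = -6*(-3) = 18)
I = 612 (I = 68*9 = 612)
√(I + (m(75, -147) + s(H))) = √(612 + (125 + 145)) = √(612 + 270) = √882 = 21*√2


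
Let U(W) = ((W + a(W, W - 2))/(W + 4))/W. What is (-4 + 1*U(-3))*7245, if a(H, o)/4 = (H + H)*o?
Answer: -311535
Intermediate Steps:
a(H, o) = 8*H*o (a(H, o) = 4*((H + H)*o) = 4*((2*H)*o) = 4*(2*H*o) = 8*H*o)
U(W) = (W + 8*W*(-2 + W))/(W*(4 + W)) (U(W) = ((W + 8*W*(W - 2))/(W + 4))/W = ((W + 8*W*(-2 + W))/(4 + W))/W = (W + 8*W*(-2 + W))/(W*(4 + W)))
(-4 + 1*U(-3))*7245 = (-4 + 1*((-15 + 8*(-3))/(4 - 3)))*7245 = (-4 + 1*((-15 - 24)/1))*7245 = (-4 + 1*(1*(-39)))*7245 = (-4 + 1*(-39))*7245 = (-4 - 39)*7245 = -43*7245 = -311535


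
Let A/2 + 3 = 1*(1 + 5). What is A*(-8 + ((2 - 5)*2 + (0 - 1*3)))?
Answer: -102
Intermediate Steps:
A = 6 (A = -6 + 2*(1*(1 + 5)) = -6 + 2*(1*6) = -6 + 2*6 = -6 + 12 = 6)
A*(-8 + ((2 - 5)*2 + (0 - 1*3))) = 6*(-8 + ((2 - 5)*2 + (0 - 1*3))) = 6*(-8 + (-3*2 + (0 - 3))) = 6*(-8 + (-6 - 3)) = 6*(-8 - 9) = 6*(-17) = -102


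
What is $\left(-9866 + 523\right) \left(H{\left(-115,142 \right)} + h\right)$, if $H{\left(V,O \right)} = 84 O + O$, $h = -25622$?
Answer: $126616336$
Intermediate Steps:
$H{\left(V,O \right)} = 85 O$
$\left(-9866 + 523\right) \left(H{\left(-115,142 \right)} + h\right) = \left(-9866 + 523\right) \left(85 \cdot 142 - 25622\right) = - 9343 \left(12070 - 25622\right) = \left(-9343\right) \left(-13552\right) = 126616336$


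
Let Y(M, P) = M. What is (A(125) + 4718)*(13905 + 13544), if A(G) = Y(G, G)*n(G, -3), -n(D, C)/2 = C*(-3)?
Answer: 67744132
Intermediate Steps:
n(D, C) = 6*C (n(D, C) = -2*C*(-3) = -(-6)*C = 6*C)
A(G) = -18*G (A(G) = G*(6*(-3)) = G*(-18) = -18*G)
(A(125) + 4718)*(13905 + 13544) = (-18*125 + 4718)*(13905 + 13544) = (-2250 + 4718)*27449 = 2468*27449 = 67744132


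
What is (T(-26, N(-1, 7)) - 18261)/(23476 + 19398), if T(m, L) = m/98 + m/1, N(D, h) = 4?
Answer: -448038/1050413 ≈ -0.42654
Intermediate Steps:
T(m, L) = 99*m/98 (T(m, L) = m*(1/98) + m*1 = m/98 + m = 99*m/98)
(T(-26, N(-1, 7)) - 18261)/(23476 + 19398) = ((99/98)*(-26) - 18261)/(23476 + 19398) = (-1287/49 - 18261)/42874 = -896076/49*1/42874 = -448038/1050413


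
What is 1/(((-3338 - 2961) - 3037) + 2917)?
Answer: -1/6419 ≈ -0.00015579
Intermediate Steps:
1/(((-3338 - 2961) - 3037) + 2917) = 1/((-6299 - 3037) + 2917) = 1/(-9336 + 2917) = 1/(-6419) = -1/6419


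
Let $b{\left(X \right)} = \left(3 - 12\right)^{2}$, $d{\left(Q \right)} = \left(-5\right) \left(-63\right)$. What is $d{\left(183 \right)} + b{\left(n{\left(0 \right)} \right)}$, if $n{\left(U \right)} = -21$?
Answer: $396$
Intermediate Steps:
$d{\left(Q \right)} = 315$
$b{\left(X \right)} = 81$ ($b{\left(X \right)} = \left(-9\right)^{2} = 81$)
$d{\left(183 \right)} + b{\left(n{\left(0 \right)} \right)} = 315 + 81 = 396$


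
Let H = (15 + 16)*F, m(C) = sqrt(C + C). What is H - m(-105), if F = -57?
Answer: -1767 - I*sqrt(210) ≈ -1767.0 - 14.491*I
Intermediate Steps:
m(C) = sqrt(2)*sqrt(C) (m(C) = sqrt(2*C) = sqrt(2)*sqrt(C))
H = -1767 (H = (15 + 16)*(-57) = 31*(-57) = -1767)
H - m(-105) = -1767 - sqrt(2)*sqrt(-105) = -1767 - sqrt(2)*I*sqrt(105) = -1767 - I*sqrt(210)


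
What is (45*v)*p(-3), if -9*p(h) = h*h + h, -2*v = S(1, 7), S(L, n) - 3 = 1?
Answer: 60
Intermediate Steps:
S(L, n) = 4 (S(L, n) = 3 + 1 = 4)
v = -2 (v = -1/2*4 = -2)
p(h) = -h/9 - h**2/9 (p(h) = -(h*h + h)/9 = -(h**2 + h)/9 = -(h + h**2)/9 = -h/9 - h**2/9)
(45*v)*p(-3) = (45*(-2))*(-1/9*(-3)*(1 - 3)) = -(-10)*(-3)*(-2) = -90*(-2/3) = 60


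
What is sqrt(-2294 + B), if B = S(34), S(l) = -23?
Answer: I*sqrt(2317) ≈ 48.135*I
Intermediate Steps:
B = -23
sqrt(-2294 + B) = sqrt(-2294 - 23) = sqrt(-2317) = I*sqrt(2317)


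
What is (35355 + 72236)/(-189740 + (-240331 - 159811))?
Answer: -107591/589882 ≈ -0.18239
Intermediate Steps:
(35355 + 72236)/(-189740 + (-240331 - 159811)) = 107591/(-189740 - 400142) = 107591/(-589882) = 107591*(-1/589882) = -107591/589882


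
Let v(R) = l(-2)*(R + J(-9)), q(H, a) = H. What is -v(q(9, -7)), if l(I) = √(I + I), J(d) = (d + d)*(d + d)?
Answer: -666*I ≈ -666.0*I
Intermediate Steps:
J(d) = 4*d² (J(d) = (2*d)*(2*d) = 4*d²)
l(I) = √2*√I (l(I) = √(2*I) = √2*√I)
v(R) = 2*I*(324 + R) (v(R) = (√2*√(-2))*(R + 4*(-9)²) = (√2*(I*√2))*(R + 4*81) = (2*I)*(R + 324) = (2*I)*(324 + R) = 2*I*(324 + R))
-v(q(9, -7)) = -2*I*(324 + 9) = -2*I*333 = -666*I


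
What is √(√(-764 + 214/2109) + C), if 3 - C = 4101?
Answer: √(-18227416338 + 2109*I*√3397729758)/2109 ≈ 0.21587 + 64.016*I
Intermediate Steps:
C = -4098 (C = 3 - 1*4101 = 3 - 4101 = -4098)
√(√(-764 + 214/2109) + C) = √(√(-764 + 214/2109) - 4098) = √(√(-1611062/2109) - 4098) = √(I*√3397729758/2109 - 4098) = √(-4098 + I*√3397729758/2109)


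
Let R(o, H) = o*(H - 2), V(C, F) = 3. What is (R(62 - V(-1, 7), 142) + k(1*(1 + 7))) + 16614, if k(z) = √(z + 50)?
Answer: 24874 + √58 ≈ 24882.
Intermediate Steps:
R(o, H) = o*(-2 + H)
k(z) = √(50 + z)
(R(62 - V(-1, 7), 142) + k(1*(1 + 7))) + 16614 = ((62 - 1*3)*(-2 + 142) + √(50 + 1*(1 + 7))) + 16614 = ((62 - 3)*140 + √(50 + 1*8)) + 16614 = (59*140 + √(50 + 8)) + 16614 = (8260 + √58) + 16614 = 24874 + √58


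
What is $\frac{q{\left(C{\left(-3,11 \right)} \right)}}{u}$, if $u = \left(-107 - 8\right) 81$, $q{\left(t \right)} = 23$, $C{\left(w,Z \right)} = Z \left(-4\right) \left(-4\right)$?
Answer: $- \frac{1}{405} \approx -0.0024691$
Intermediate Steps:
$C{\left(w,Z \right)} = 16 Z$ ($C{\left(w,Z \right)} = - 4 Z \left(-4\right) = 16 Z$)
$u = -9315$ ($u = \left(-115\right) 81 = -9315$)
$\frac{q{\left(C{\left(-3,11 \right)} \right)}}{u} = \frac{23}{-9315} = 23 \left(- \frac{1}{9315}\right) = - \frac{1}{405}$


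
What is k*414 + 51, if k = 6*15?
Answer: 37311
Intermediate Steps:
k = 90
k*414 + 51 = 90*414 + 51 = 37260 + 51 = 37311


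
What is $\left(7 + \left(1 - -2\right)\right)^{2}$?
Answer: $100$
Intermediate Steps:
$\left(7 + \left(1 - -2\right)\right)^{2} = \left(7 + \left(1 + 2\right)\right)^{2} = \left(7 + 3\right)^{2} = 10^{2} = 100$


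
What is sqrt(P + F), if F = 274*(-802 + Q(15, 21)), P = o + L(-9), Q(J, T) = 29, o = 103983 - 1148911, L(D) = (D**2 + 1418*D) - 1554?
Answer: I*sqrt(1270965) ≈ 1127.4*I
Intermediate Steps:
L(D) = -1554 + D**2 + 1418*D
o = -1044928
P = -1059163 (P = -1044928 + (-1554 + (-9)**2 + 1418*(-9)) = -1044928 + (-1554 + 81 - 12762) = -1044928 - 14235 = -1059163)
F = -211802 (F = 274*(-802 + 29) = 274*(-773) = -211802)
sqrt(P + F) = sqrt(-1059163 - 211802) = sqrt(-1270965) = I*sqrt(1270965)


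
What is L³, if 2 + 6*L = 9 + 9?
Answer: 512/27 ≈ 18.963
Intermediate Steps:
L = 8/3 (L = -⅓ + (9 + 9)/6 = -⅓ + (⅙)*18 = -⅓ + 3 = 8/3 ≈ 2.6667)
L³ = (8/3)³ = 512/27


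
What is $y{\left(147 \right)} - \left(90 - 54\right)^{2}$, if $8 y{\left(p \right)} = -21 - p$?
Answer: $-1317$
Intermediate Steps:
$y{\left(p \right)} = - \frac{21}{8} - \frac{p}{8}$ ($y{\left(p \right)} = \frac{-21 - p}{8} = - \frac{21}{8} - \frac{p}{8}$)
$y{\left(147 \right)} - \left(90 - 54\right)^{2} = \left(- \frac{21}{8} - \frac{147}{8}\right) - \left(90 - 54\right)^{2} = \left(- \frac{21}{8} - \frac{147}{8}\right) - 36^{2} = -21 - 1296 = -1317$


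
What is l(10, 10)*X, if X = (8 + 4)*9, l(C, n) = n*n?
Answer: 10800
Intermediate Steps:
l(C, n) = n²
X = 108 (X = 12*9 = 108)
l(10, 10)*X = 10²*108 = 100*108 = 10800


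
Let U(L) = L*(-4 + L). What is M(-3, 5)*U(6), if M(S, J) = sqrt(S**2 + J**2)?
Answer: 12*sqrt(34) ≈ 69.971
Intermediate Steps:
M(S, J) = sqrt(J**2 + S**2)
M(-3, 5)*U(6) = sqrt(5**2 + (-3)**2)*(6*(-4 + 6)) = sqrt(25 + 9)*(6*2) = sqrt(34)*12 = 12*sqrt(34)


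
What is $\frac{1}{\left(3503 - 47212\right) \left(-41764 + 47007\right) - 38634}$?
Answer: $- \frac{1}{229204921} \approx -4.3629 \cdot 10^{-9}$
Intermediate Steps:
$\frac{1}{\left(3503 - 47212\right) \left(-41764 + 47007\right) - 38634} = \frac{1}{\left(-43709\right) 5243 - 38634} = \frac{1}{-229166287 - 38634} = \frac{1}{-229204921} = - \frac{1}{229204921}$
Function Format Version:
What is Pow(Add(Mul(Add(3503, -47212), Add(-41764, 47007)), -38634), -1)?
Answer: Rational(-1, 229204921) ≈ -4.3629e-9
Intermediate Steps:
Pow(Add(Mul(Add(3503, -47212), Add(-41764, 47007)), -38634), -1) = Pow(Add(Mul(-43709, 5243), -38634), -1) = Pow(Add(-229166287, -38634), -1) = Pow(-229204921, -1) = Rational(-1, 229204921)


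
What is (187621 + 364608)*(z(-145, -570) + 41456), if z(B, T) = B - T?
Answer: 23127902749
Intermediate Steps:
(187621 + 364608)*(z(-145, -570) + 41456) = (187621 + 364608)*((-145 - 1*(-570)) + 41456) = 552229*((-145 + 570) + 41456) = 552229*(425 + 41456) = 552229*41881 = 23127902749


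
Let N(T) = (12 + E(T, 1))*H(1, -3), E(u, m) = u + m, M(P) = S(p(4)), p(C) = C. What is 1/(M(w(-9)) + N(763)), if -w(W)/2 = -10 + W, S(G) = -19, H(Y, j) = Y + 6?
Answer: 1/5413 ≈ 0.00018474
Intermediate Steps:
H(Y, j) = 6 + Y
w(W) = 20 - 2*W (w(W) = -2*(-10 + W) = 20 - 2*W)
M(P) = -19
E(u, m) = m + u
N(T) = 91 + 7*T (N(T) = (12 + (1 + T))*(6 + 1) = (13 + T)*7 = 91 + 7*T)
1/(M(w(-9)) + N(763)) = 1/(-19 + (91 + 7*763)) = 1/(-19 + (91 + 5341)) = 1/(-19 + 5432) = 1/5413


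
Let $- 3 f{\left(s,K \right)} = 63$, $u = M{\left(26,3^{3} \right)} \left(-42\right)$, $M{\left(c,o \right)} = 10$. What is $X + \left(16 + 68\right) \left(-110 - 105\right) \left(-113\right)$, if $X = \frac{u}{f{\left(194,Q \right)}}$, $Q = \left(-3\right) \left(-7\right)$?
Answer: $2040800$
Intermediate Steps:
$Q = 21$
$u = -420$ ($u = 10 \left(-42\right) = -420$)
$f{\left(s,K \right)} = -21$ ($f{\left(s,K \right)} = \left(- \frac{1}{3}\right) 63 = -21$)
$X = 20$ ($X = - \frac{420}{-21} = \left(-420\right) \left(- \frac{1}{21}\right) = 20$)
$X + \left(16 + 68\right) \left(-110 - 105\right) \left(-113\right) = 20 + \left(16 + 68\right) \left(-110 - 105\right) \left(-113\right) = 20 + 84 \left(-215\right) \left(-113\right) = 20 - -2040780 = 20 + 2040780 = 2040800$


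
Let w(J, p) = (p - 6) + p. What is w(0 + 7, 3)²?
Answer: 0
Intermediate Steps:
w(J, p) = -6 + 2*p (w(J, p) = (-6 + p) + p = -6 + 2*p)
w(0 + 7, 3)² = (-6 + 2*3)² = (-6 + 6)² = 0² = 0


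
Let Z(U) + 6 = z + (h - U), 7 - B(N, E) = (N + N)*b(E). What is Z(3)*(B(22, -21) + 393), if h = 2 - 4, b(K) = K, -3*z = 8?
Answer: -54284/3 ≈ -18095.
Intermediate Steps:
z = -8/3 (z = -1/3*8 = -8/3 ≈ -2.6667)
h = -2
B(N, E) = 7 - 2*E*N (B(N, E) = 7 - (N + N)*E = 7 - 2*N*E = 7 - 2*E*N)
Z(U) = -32/3 - U (Z(U) = -6 + (-8/3 + (-2 - U)) = -6 + (-14/3 - U) = -32/3 - U)
Z(3)*(B(22, -21) + 393) = (-32/3 - 1*3)*((7 - 2*(-21)*22) + 393) = (-32/3 - 3)*((7 + 924) + 393) = -41*(931 + 393)/3 = -41/3*1324 = -54284/3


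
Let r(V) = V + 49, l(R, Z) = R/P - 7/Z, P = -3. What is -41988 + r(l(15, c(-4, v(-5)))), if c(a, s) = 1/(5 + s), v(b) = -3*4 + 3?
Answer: -41916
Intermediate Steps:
v(b) = -9 (v(b) = -12 + 3 = -9)
l(R, Z) = -7/Z - R/3 (l(R, Z) = R/(-3) - 7/Z = R*(-1/3) - 7/Z = -R/3 - 7/Z = -7/Z - R/3)
r(V) = 49 + V
-41988 + r(l(15, c(-4, v(-5)))) = -41988 + (49 + (-7/(1/(5 - 9)) - 1/3*15)) = -41988 + (49 + (-7/(1/(-4)) - 5)) = -41988 + (49 + (-7/(-1/4) - 5)) = -41988 + (49 + (-7*(-4) - 5)) = -41988 + (49 + (28 - 5)) = -41988 + (49 + 23) = -41988 + 72 = -41916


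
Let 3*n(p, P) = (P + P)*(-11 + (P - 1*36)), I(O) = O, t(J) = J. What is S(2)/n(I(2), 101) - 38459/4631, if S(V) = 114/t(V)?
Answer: -46524319/5612772 ≈ -8.2890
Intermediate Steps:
S(V) = 114/V
n(p, P) = 2*P*(-47 + P)/3 (n(p, P) = ((P + P)*(-11 + (P - 1*36)))/3 = ((2*P)*(-11 + (P - 36)))/3 = ((2*P)*(-11 + (-36 + P)))/3 = ((2*P)*(-47 + P))/3 = (2*P*(-47 + P))/3 = 2*P*(-47 + P)/3)
S(2)/n(I(2), 101) - 38459/4631 = (114/2)/(((⅔)*101*(-47 + 101))) - 38459/4631 = (114*(½))/(((⅔)*101*54)) - 38459*1/4631 = 57/3636 - 38459/4631 = 57*(1/3636) - 38459/4631 = 19/1212 - 38459/4631 = -46524319/5612772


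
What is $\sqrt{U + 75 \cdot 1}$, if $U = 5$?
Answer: $4 \sqrt{5} \approx 8.9443$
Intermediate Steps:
$\sqrt{U + 75 \cdot 1} = \sqrt{5 + 75 \cdot 1} = \sqrt{5 + 75} = \sqrt{80} = 4 \sqrt{5}$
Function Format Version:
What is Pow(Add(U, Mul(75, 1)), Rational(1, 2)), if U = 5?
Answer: Mul(4, Pow(5, Rational(1, 2))) ≈ 8.9443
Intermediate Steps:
Pow(Add(U, Mul(75, 1)), Rational(1, 2)) = Pow(Add(5, Mul(75, 1)), Rational(1, 2)) = Pow(Add(5, 75), Rational(1, 2)) = Pow(80, Rational(1, 2)) = Mul(4, Pow(5, Rational(1, 2)))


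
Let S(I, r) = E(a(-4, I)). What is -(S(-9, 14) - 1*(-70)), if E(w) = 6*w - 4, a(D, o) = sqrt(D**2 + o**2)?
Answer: -66 - 6*sqrt(97) ≈ -125.09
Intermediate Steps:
E(w) = -4 + 6*w
S(I, r) = -4 + 6*sqrt(16 + I**2) (S(I, r) = -4 + 6*sqrt((-4)**2 + I**2) = -4 + 6*sqrt(16 + I**2))
-(S(-9, 14) - 1*(-70)) = -((-4 + 6*sqrt(16 + (-9)**2)) - 1*(-70)) = -((-4 + 6*sqrt(16 + 81)) + 70) = -((-4 + 6*sqrt(97)) + 70) = -(66 + 6*sqrt(97)) = -66 - 6*sqrt(97)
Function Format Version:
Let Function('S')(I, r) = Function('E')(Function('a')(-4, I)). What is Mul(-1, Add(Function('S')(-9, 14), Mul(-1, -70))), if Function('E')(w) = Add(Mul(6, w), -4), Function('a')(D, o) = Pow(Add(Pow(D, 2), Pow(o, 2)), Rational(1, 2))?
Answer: Add(-66, Mul(-6, Pow(97, Rational(1, 2)))) ≈ -125.09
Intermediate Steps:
Function('E')(w) = Add(-4, Mul(6, w))
Function('S')(I, r) = Add(-4, Mul(6, Pow(Add(16, Pow(I, 2)), Rational(1, 2)))) (Function('S')(I, r) = Add(-4, Mul(6, Pow(Add(Pow(-4, 2), Pow(I, 2)), Rational(1, 2)))) = Add(-4, Mul(6, Pow(Add(16, Pow(I, 2)), Rational(1, 2)))))
Mul(-1, Add(Function('S')(-9, 14), Mul(-1, -70))) = Mul(-1, Add(Add(-4, Mul(6, Pow(Add(16, Pow(-9, 2)), Rational(1, 2)))), Mul(-1, -70))) = Mul(-1, Add(Add(-4, Mul(6, Pow(Add(16, 81), Rational(1, 2)))), 70)) = Mul(-1, Add(Add(-4, Mul(6, Pow(97, Rational(1, 2)))), 70)) = Mul(-1, Add(66, Mul(6, Pow(97, Rational(1, 2))))) = Add(-66, Mul(-6, Pow(97, Rational(1, 2))))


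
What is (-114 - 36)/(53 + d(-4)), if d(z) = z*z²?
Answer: 150/11 ≈ 13.636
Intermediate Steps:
d(z) = z³
(-114 - 36)/(53 + d(-4)) = (-114 - 36)/(53 + (-4)³) = -150/(53 - 64) = -150/(-11) = -150*(-1/11) = 150/11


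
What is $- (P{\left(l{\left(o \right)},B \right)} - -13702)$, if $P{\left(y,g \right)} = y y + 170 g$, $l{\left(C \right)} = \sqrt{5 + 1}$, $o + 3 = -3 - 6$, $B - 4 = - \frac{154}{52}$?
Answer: $- \frac{180499}{13} \approx -13885.0$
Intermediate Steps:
$B = \frac{27}{26}$ ($B = 4 - \frac{154}{52} = 4 - \frac{77}{26} = \frac{27}{26} \approx 1.0385$)
$o = -12$ ($o = -3 - 9 = -12$)
$l{\left(C \right)} = \sqrt{6}$
$P{\left(y,g \right)} = y^{2} + 170 g$
$- (P{\left(l{\left(o \right)},B \right)} - -13702) = - (\left(\left(\sqrt{6}\right)^{2} + 170 \cdot \frac{27}{26}\right) - -13702) = - (\left(6 + \frac{2295}{13}\right) + 13702) = - (\frac{2373}{13} + 13702) = \left(-1\right) \frac{180499}{13} = - \frac{180499}{13}$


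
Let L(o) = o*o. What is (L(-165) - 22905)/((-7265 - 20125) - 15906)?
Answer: -45/451 ≈ -0.099778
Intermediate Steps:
L(o) = o²
(L(-165) - 22905)/((-7265 - 20125) - 15906) = ((-165)² - 22905)/((-7265 - 20125) - 15906) = (27225 - 22905)/(-27390 - 15906) = 4320/(-43296) = 4320*(-1/43296) = -45/451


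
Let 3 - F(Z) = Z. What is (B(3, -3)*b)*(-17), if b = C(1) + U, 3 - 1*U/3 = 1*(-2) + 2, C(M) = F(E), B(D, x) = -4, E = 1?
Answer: 748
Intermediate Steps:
F(Z) = 3 - Z
C(M) = 2 (C(M) = 3 - 1*1 = 3 - 1 = 2)
U = 9 (U = 9 - 3*(1*(-2) + 2) = 9 - 3*(-2 + 2) = 9 - 3*0 = 9 + 0 = 9)
b = 11 (b = 2 + 9 = 11)
(B(3, -3)*b)*(-17) = -4*11*(-17) = -44*(-17) = 748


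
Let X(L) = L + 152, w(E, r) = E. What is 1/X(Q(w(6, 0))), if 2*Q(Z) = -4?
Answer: 1/150 ≈ 0.0066667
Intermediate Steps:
Q(Z) = -2 (Q(Z) = (½)*(-4) = -2)
X(L) = 152 + L
1/X(Q(w(6, 0))) = 1/(152 - 2) = 1/150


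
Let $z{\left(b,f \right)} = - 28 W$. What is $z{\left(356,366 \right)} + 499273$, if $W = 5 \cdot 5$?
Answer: $498573$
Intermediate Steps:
$W = 25$
$z{\left(b,f \right)} = -700$ ($z{\left(b,f \right)} = \left(-28\right) 25 = -700$)
$z{\left(356,366 \right)} + 499273 = -700 + 499273 = 498573$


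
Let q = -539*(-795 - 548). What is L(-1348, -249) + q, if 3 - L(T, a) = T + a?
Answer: 725477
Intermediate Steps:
L(T, a) = 3 - T - a (L(T, a) = 3 - (T + a) = 3 + (-T - a) = 3 - T - a)
q = 723877 (q = -539*(-1343) = 723877)
L(-1348, -249) + q = (3 - 1*(-1348) - 1*(-249)) + 723877 = (3 + 1348 + 249) + 723877 = 1600 + 723877 = 725477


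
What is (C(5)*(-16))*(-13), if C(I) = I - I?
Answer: 0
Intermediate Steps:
C(I) = 0
(C(5)*(-16))*(-13) = (0*(-16))*(-13) = 0*(-13) = 0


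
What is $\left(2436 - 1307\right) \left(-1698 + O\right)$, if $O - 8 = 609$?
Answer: $-1220449$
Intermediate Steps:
$O = 617$ ($O = 8 + 609 = 617$)
$\left(2436 - 1307\right) \left(-1698 + O\right) = \left(2436 - 1307\right) \left(-1698 + 617\right) = 1129 \left(-1081\right) = -1220449$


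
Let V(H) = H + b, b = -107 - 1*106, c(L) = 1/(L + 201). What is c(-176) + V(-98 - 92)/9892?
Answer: -183/247300 ≈ -0.00073999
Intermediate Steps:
c(L) = 1/(201 + L)
b = -213 (b = -107 - 106 = -213)
V(H) = -213 + H (V(H) = H - 213 = -213 + H)
c(-176) + V(-98 - 92)/9892 = 1/(201 - 176) + (-213 + (-98 - 92))/9892 = 1/25 + (-213 - 190)*(1/9892) = 1/25 - 403*1/9892 = 1/25 - 403/9892 = -183/247300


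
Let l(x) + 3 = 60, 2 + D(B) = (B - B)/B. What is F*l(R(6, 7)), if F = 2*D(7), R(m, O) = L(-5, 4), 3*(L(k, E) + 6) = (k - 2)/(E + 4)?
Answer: -228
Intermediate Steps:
L(k, E) = -6 + (-2 + k)/(3*(4 + E)) (L(k, E) = -6 + ((k - 2)/(E + 4))/3 = -6 + ((-2 + k)/(4 + E))/3 = -6 + (-2 + k)/(3*(4 + E)))
R(m, O) = -151/24 (R(m, O) = (-74 - 5 - 18*4)/(3*(4 + 4)) = (⅓)*(-74 - 5 - 72)/8 = (⅓)*(⅛)*(-151) = -151/24)
D(B) = -2 (D(B) = -2 + (B - B)/B = -2 + 0/B = -2 + 0 = -2)
l(x) = 57 (l(x) = -3 + 60 = 57)
F = -4 (F = 2*(-2) = -4)
F*l(R(6, 7)) = -4*57 = -228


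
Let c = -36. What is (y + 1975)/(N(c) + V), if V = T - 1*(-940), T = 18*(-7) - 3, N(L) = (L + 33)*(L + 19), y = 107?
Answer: 1041/431 ≈ 2.4153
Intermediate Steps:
N(L) = (19 + L)*(33 + L) (N(L) = (33 + L)*(19 + L) = (19 + L)*(33 + L))
T = -129 (T = -126 - 3 = -129)
V = 811 (V = -129 - 1*(-940) = -129 + 940 = 811)
(y + 1975)/(N(c) + V) = (107 + 1975)/((627 + (-36)**2 + 52*(-36)) + 811) = 2082/((627 + 1296 - 1872) + 811) = 2082/(51 + 811) = 2082/862 = 2082*(1/862) = 1041/431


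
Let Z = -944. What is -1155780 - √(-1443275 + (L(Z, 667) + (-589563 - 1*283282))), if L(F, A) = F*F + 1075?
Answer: -1155780 - I*√1423909 ≈ -1.1558e+6 - 1193.3*I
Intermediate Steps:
L(F, A) = 1075 + F² (L(F, A) = F² + 1075 = 1075 + F²)
-1155780 - √(-1443275 + (L(Z, 667) + (-589563 - 1*283282))) = -1155780 - √(-1443275 + ((1075 + (-944)²) + (-589563 - 1*283282))) = -1155780 - √(-1443275 + ((1075 + 891136) + (-589563 - 283282))) = -1155780 - √(-1443275 + (892211 - 872845)) = -1155780 - √(-1443275 + 19366) = -1155780 - √(-1423909) = -1155780 - I*√1423909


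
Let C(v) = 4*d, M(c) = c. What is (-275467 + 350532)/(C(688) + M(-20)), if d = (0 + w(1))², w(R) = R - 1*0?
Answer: -75065/16 ≈ -4691.6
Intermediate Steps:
w(R) = R (w(R) = R + 0 = R)
d = 1 (d = (0 + 1)² = 1² = 1)
C(v) = 4 (C(v) = 4*1 = 4)
(-275467 + 350532)/(C(688) + M(-20)) = (-275467 + 350532)/(4 - 20) = 75065/(-16) = 75065*(-1/16) = -75065/16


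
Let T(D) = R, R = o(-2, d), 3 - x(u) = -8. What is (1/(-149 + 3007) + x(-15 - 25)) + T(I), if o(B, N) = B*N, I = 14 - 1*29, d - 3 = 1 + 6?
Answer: -25721/2858 ≈ -8.9996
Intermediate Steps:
d = 10 (d = 3 + (1 + 6) = 3 + 7 = 10)
x(u) = 11 (x(u) = 3 - 1*(-8) = 3 + 8 = 11)
I = -15 (I = 14 - 29 = -15)
R = -20 (R = -2*10 = -20)
T(D) = -20
(1/(-149 + 3007) + x(-15 - 25)) + T(I) = (1/(-149 + 3007) + 11) - 20 = (1/2858 + 11) - 20 = 31439/2858 - 20 = -25721/2858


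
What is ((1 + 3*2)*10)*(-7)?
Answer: -490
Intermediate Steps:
((1 + 3*2)*10)*(-7) = ((1 + 6)*10)*(-7) = (7*10)*(-7) = 70*(-7) = -490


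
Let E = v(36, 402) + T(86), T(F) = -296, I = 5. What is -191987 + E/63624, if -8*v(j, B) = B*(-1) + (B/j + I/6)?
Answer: -48859924541/254496 ≈ -1.9199e+5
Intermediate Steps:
v(j, B) = -5/48 + B/8 - B/(8*j) (v(j, B) = -(B*(-1) + (B/j + 5/6))/8 = -(-B + (B/j + 5*(⅙)))/8 = -(-B + (B/j + ⅚))/8 = -(-B + (⅚ + B/j))/8 = -(⅚ - B + B/j)/8 = -5/48 + B/8 - B/(8*j))
E = -989/4 (E = (-5/48 + (⅛)*402 - ⅛*402/36) - 296 = (-5/48 + 201/4 - ⅛*402*1/36) - 296 = (-5/48 + 201/4 - 67/48) - 296 = 195/4 - 296 = -989/4 ≈ -247.25)
-191987 + E/63624 = -191987 - 989/4/63624 = -191987 - 989/4*1/63624 = -191987 - 989/254496 = -48859924541/254496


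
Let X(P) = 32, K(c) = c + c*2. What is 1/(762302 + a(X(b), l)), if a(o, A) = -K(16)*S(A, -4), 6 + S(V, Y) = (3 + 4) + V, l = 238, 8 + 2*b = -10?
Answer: 1/750830 ≈ 1.3319e-6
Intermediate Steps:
b = -9 (b = -4 + (1/2)*(-10) = -4 - 5 = -9)
K(c) = 3*c (K(c) = c + 2*c = 3*c)
S(V, Y) = 1 + V (S(V, Y) = -6 + ((3 + 4) + V) = -6 + (7 + V) = 1 + V)
a(o, A) = -48 - 48*A (a(o, A) = -3*16*(1 + A) = -48*(1 + A) = -(48 + 48*A) = -48 - 48*A)
1/(762302 + a(X(b), l)) = 1/(762302 + (-48 - 48*238)) = 1/(762302 + (-48 - 11424)) = 1/(762302 - 11472) = 1/750830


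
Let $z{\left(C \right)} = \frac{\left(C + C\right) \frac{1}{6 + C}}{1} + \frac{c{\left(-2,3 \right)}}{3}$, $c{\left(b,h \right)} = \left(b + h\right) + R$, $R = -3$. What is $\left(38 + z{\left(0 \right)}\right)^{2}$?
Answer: $\frac{12544}{9} \approx 1393.8$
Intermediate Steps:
$c{\left(b,h \right)} = -3 + b + h$ ($c{\left(b,h \right)} = \left(b + h\right) - 3 = -3 + b + h$)
$z{\left(C \right)} = - \frac{2}{3} + \frac{2 C}{6 + C}$ ($z{\left(C \right)} = \frac{\left(C + C\right) \frac{1}{6 + C}}{1} + \frac{-3 - 2 + 3}{3} = \frac{2 C}{6 + C} 1 - \frac{2}{3} = \frac{2 C}{6 + C} - \frac{2}{3} = - \frac{2}{3} + \frac{2 C}{6 + C}$)
$\left(38 + z{\left(0 \right)}\right)^{2} = \left(38 + \frac{4 \left(-3 + 0\right)}{3 \left(6 + 0\right)}\right)^{2} = \left(38 + \frac{4}{3} \cdot \frac{1}{6} \left(-3\right)\right)^{2} = \left(38 - \frac{2}{3}\right)^{2} = \left(\frac{112}{3}\right)^{2} = \frac{12544}{9}$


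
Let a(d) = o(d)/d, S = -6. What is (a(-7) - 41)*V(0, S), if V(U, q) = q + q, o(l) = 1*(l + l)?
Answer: 468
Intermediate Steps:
o(l) = 2*l (o(l) = 1*(2*l) = 2*l)
a(d) = 2 (a(d) = (2*d)/d = 2)
V(U, q) = 2*q
(a(-7) - 41)*V(0, S) = (2 - 41)*(2*(-6)) = -39*(-12) = 468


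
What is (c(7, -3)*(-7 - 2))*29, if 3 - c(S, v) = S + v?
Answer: 261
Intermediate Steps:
c(S, v) = 3 - S - v (c(S, v) = 3 - (S + v) = 3 + (-S - v) = 3 - S - v)
(c(7, -3)*(-7 - 2))*29 = ((3 - 1*7 - 1*(-3))*(-7 - 2))*29 = ((3 - 7 + 3)*(-9))*29 = -1*(-9)*29 = 9*29 = 261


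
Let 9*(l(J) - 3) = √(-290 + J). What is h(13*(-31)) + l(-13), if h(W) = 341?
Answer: 344 + I*√303/9 ≈ 344.0 + 1.9341*I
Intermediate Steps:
l(J) = 3 + √(-290 + J)/9
h(13*(-31)) + l(-13) = 341 + (3 + √(-290 - 13)/9) = 341 + (3 + √(-303)/9) = 341 + (3 + (I*√303)/9) = 341 + (3 + I*√303/9) = 344 + I*√303/9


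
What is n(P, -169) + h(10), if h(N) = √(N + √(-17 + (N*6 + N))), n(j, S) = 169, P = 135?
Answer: 169 + √(10 + √53) ≈ 173.16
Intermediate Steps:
h(N) = √(N + √(-17 + 7*N)) (h(N) = √(N + √(-17 + (6*N + N))) = √(N + √(-17 + 7*N)))
n(P, -169) + h(10) = 169 + √(10 + √(-17 + 7*10)) = 169 + √(10 + √(-17 + 70)) = 169 + √(10 + √53)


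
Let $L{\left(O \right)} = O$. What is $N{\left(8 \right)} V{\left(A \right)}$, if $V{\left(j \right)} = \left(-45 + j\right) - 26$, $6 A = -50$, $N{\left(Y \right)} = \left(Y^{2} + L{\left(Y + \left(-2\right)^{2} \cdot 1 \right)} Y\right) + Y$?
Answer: $-13328$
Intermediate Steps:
$N{\left(Y \right)} = Y + Y^{2} + Y \left(4 + Y\right)$ ($N{\left(Y \right)} = \left(Y^{2} + \left(Y + \left(-2\right)^{2} \cdot 1\right) Y\right) + Y = \left(Y^{2} + \left(Y + 4 \cdot 1\right) Y\right) + Y = \left(Y^{2} + \left(Y + 4\right) Y\right) + Y = \left(Y^{2} + \left(4 + Y\right) Y\right) + Y = \left(Y^{2} + Y \left(4 + Y\right)\right) + Y = Y + Y^{2} + Y \left(4 + Y\right)$)
$A = - \frac{25}{3}$ ($A = \frac{1}{6} \left(-50\right) = - \frac{25}{3} \approx -8.3333$)
$V{\left(j \right)} = -71 + j$
$N{\left(8 \right)} V{\left(A \right)} = 8 \left(5 + 2 \cdot 8\right) \left(-71 - \frac{25}{3}\right) = 8 \left(5 + 16\right) \left(- \frac{238}{3}\right) = 8 \cdot 21 \left(- \frac{238}{3}\right) = 168 \left(- \frac{238}{3}\right) = -13328$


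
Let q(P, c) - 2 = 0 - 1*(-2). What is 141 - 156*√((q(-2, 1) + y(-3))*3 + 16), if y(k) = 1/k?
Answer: 141 - 468*√3 ≈ -669.60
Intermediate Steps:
q(P, c) = 4 (q(P, c) = 2 + (0 - 1*(-2)) = 2 + (0 + 2) = 2 + 2 = 4)
141 - 156*√((q(-2, 1) + y(-3))*3 + 16) = 141 - 156*√((4 + 1/(-3))*3 + 16) = 141 - 156*√((4 - ⅓)*3 + 16) = 141 - 156*√((11/3)*3 + 16) = 141 - 156*√(11 + 16) = 141 - 468*√3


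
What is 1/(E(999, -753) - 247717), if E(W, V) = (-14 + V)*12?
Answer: -1/256921 ≈ -3.8922e-6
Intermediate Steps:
E(W, V) = -168 + 12*V
1/(E(999, -753) - 247717) = 1/((-168 + 12*(-753)) - 247717) = 1/((-168 - 9036) - 247717) = 1/(-9204 - 247717) = 1/(-256921) = -1/256921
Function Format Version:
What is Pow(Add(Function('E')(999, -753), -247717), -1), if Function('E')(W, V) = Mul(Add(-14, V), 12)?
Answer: Rational(-1, 256921) ≈ -3.8922e-6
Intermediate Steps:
Function('E')(W, V) = Add(-168, Mul(12, V))
Pow(Add(Function('E')(999, -753), -247717), -1) = Pow(Add(Add(-168, Mul(12, -753)), -247717), -1) = Pow(Add(Add(-168, -9036), -247717), -1) = Pow(Add(-9204, -247717), -1) = Pow(-256921, -1) = Rational(-1, 256921)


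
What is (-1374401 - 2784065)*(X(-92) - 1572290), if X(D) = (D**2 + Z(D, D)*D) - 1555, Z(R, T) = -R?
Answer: 6544780921770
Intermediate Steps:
X(D) = -1555 (X(D) = (D**2 + (-D)*D) - 1555 = (D**2 - D**2) - 1555 = 0 - 1555 = -1555)
(-1374401 - 2784065)*(X(-92) - 1572290) = (-1374401 - 2784065)*(-1555 - 1572290) = -4158466*(-1573845) = 6544780921770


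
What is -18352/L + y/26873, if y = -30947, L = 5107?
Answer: -93031375/19605773 ≈ -4.7451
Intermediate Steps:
-18352/L + y/26873 = -18352/5107 - 30947/26873 = -18352*1/5107 - 30947*1/26873 = -18352/5107 - 4421/3839 = -93031375/19605773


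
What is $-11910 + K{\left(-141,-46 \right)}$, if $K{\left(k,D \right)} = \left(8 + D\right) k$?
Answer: $-6552$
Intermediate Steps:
$K{\left(k,D \right)} = k \left(8 + D\right)$
$-11910 + K{\left(-141,-46 \right)} = -11910 - 141 \left(8 - 46\right) = -11910 - -5358 = -11910 + 5358 = -6552$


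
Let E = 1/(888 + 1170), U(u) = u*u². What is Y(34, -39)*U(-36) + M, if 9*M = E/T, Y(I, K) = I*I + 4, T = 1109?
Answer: -1111693119022079/20540898 ≈ -5.4121e+7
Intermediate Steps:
U(u) = u³
Y(I, K) = 4 + I² (Y(I, K) = I² + 4 = 4 + I²)
E = 1/2058 ≈ 0.00048591
M = 1/20540898 (M = ((1/2058)/1109)/9 = ((1/2058)*(1/1109))/9 = (⅑)*(1/2282322) = 1/20540898 ≈ 4.8683e-8)
Y(34, -39)*U(-36) + M = (4 + 34²)*(-36)³ + 1/20540898 = (4 + 1156)*(-46656) + 1/20540898 = 1160*(-46656) + 1/20540898 = -54120960 + 1/20540898 = -1111693119022079/20540898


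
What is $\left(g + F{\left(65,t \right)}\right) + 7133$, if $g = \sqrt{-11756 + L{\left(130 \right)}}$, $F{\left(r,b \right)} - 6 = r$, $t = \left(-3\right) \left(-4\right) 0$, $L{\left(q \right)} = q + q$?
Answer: $7204 + 2 i \sqrt{2874} \approx 7204.0 + 107.22 i$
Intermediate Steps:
$L{\left(q \right)} = 2 q$
$t = 0$ ($t = 12 \cdot 0 = 0$)
$F{\left(r,b \right)} = 6 + r$
$g = 2 i \sqrt{2874}$ ($g = \sqrt{-11756 + 2 \cdot 130} = \sqrt{-11756 + 260} = \sqrt{-11496} = 2 i \sqrt{2874} \approx 107.22 i$)
$\left(g + F{\left(65,t \right)}\right) + 7133 = \left(2 i \sqrt{2874} + \left(6 + 65\right)\right) + 7133 = \left(2 i \sqrt{2874} + 71\right) + 7133 = \left(71 + 2 i \sqrt{2874}\right) + 7133 = 7204 + 2 i \sqrt{2874}$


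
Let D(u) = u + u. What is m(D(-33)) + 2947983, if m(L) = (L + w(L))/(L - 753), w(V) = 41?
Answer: 2414398102/819 ≈ 2.9480e+6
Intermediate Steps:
D(u) = 2*u
m(L) = (41 + L)/(-753 + L) (m(L) = (L + 41)/(L - 753) = (41 + L)/(-753 + L))
m(D(-33)) + 2947983 = (41 + 2*(-33))/(-753 + 2*(-33)) + 2947983 = (41 - 66)/(-753 - 66) + 2947983 = -25/(-819) + 2947983 = -1/819*(-25) + 2947983 = 25/819 + 2947983 = 2414398102/819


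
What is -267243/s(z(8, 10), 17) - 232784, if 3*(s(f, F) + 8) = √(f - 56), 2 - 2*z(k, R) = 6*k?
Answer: -133232024/655 + 801729*I*√79/655 ≈ -2.0341e+5 + 10879.0*I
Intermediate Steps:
z(k, R) = 1 - 3*k
s(f, F) = -8 + √(-56 + f)/3 (s(f, F) = -8 + √(f - 56)/3 = -8 + √(-56 + f)/3)
-267243/s(z(8, 10), 17) - 232784 = -267243/(-8 + √(-56 + (1 - 3*8))/3) - 232784 = -267243/(-8 + √(-56 + (1 - 24))/3) - 232784 = -267243/(-8 + √(-56 - 23)/3) - 232784 = -267243/(-8 + √(-79)/3) - 232784 = -267243/(-8 + (I*√79)/3) - 232784 = -267243/(-8 + I*√79/3) - 232784 = -232784 - 267243/(-8 + I*√79/3)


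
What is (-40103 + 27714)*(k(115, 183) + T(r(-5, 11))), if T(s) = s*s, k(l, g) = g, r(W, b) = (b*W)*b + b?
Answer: -4373552391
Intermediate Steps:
r(W, b) = b + W*b**2 (r(W, b) = (W*b)*b + b = W*b**2 + b = b + W*b**2)
T(s) = s**2
(-40103 + 27714)*(k(115, 183) + T(r(-5, 11))) = (-40103 + 27714)*(183 + (11*(1 - 5*11))**2) = -12389*(183 + (11*(1 - 55))**2) = -12389*(183 + (11*(-54))**2) = -12389*(183 + (-594)**2) = -12389*(183 + 352836) = -12389*353019 = -4373552391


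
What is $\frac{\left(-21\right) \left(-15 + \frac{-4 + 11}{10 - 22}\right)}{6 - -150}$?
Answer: $\frac{1309}{624} \approx 2.0978$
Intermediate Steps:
$\frac{\left(-21\right) \left(-15 + \frac{-4 + 11}{10 - 22}\right)}{6 - -150} = \frac{\left(-21\right) \left(-15 + \frac{7}{-12}\right)}{6 + 150} = \frac{\left(-21\right) \left(-15 + 7 \left(- \frac{1}{12}\right)\right)}{156} = - 21 \left(-15 - \frac{7}{12}\right) \frac{1}{156} = \left(-21\right) \left(- \frac{187}{12}\right) \frac{1}{156} = \frac{1309}{4} \cdot \frac{1}{156} = \frac{1309}{624}$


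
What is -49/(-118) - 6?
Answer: -659/118 ≈ -5.5847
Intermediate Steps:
-49/(-118) - 6 = -49*(-1/118) - 6 = 49/118 - 6 = -659/118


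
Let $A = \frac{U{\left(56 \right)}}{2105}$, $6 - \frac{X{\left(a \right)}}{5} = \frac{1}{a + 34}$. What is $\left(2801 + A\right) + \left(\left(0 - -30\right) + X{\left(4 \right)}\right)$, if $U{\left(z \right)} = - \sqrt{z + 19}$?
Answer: $\frac{108713}{38} - \frac{\sqrt{3}}{421} \approx 2860.9$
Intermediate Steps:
$U{\left(z \right)} = - \sqrt{19 + z}$
$X{\left(a \right)} = 30 - \frac{5}{34 + a}$ ($X{\left(a \right)} = 30 - \frac{5}{a + 34} = 30 - \frac{5}{34 + a}$)
$A = - \frac{\sqrt{3}}{421}$ ($A = \frac{\left(-1\right) \sqrt{19 + 56}}{2105} = - \sqrt{75} \cdot \frac{1}{2105} = - 5 \sqrt{3} \cdot \frac{1}{2105} = - \frac{\sqrt{3}}{421} \approx -0.0041141$)
$\left(2801 + A\right) + \left(\left(0 - -30\right) + X{\left(4 \right)}\right) = \left(2801 - \frac{\sqrt{3}}{421}\right) + \left(\left(0 - -30\right) + \frac{5 \left(203 + 6 \cdot 4\right)}{34 + 4}\right) = \left(2801 - \frac{\sqrt{3}}{421}\right) + \left(\left(0 + 30\right) + \frac{5 \left(203 + 24\right)}{38}\right) = \left(2801 - \frac{\sqrt{3}}{421}\right) + \left(30 + 5 \cdot \frac{1}{38} \cdot 227\right) = \left(2801 - \frac{\sqrt{3}}{421}\right) + \left(30 + \frac{1135}{38}\right) = \left(2801 - \frac{\sqrt{3}}{421}\right) + \frac{2275}{38} = \frac{108713}{38} - \frac{\sqrt{3}}{421}$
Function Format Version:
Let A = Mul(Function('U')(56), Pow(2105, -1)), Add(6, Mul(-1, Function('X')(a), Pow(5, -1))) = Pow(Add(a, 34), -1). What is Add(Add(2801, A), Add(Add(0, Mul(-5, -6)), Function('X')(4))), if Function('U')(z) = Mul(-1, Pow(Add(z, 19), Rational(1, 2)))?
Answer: Add(Rational(108713, 38), Mul(Rational(-1, 421), Pow(3, Rational(1, 2)))) ≈ 2860.9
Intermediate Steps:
Function('U')(z) = Mul(-1, Pow(Add(19, z), Rational(1, 2)))
Function('X')(a) = Add(30, Mul(-5, Pow(Add(34, a), -1))) (Function('X')(a) = Add(30, Mul(-5, Pow(Add(a, 34), -1))) = Add(30, Mul(-5, Pow(Add(34, a), -1))))
A = Mul(Rational(-1, 421), Pow(3, Rational(1, 2))) (A = Mul(Mul(-1, Pow(Add(19, 56), Rational(1, 2))), Pow(2105, -1)) = Mul(Mul(-1, Pow(75, Rational(1, 2))), Rational(1, 2105)) = Mul(Mul(-1, Mul(5, Pow(3, Rational(1, 2)))), Rational(1, 2105)) = Mul(Mul(-5, Pow(3, Rational(1, 2))), Rational(1, 2105)) = Mul(Rational(-1, 421), Pow(3, Rational(1, 2))) ≈ -0.0041141)
Add(Add(2801, A), Add(Add(0, Mul(-5, -6)), Function('X')(4))) = Add(Add(2801, Mul(Rational(-1, 421), Pow(3, Rational(1, 2)))), Add(Add(0, Mul(-5, -6)), Mul(5, Pow(Add(34, 4), -1), Add(203, Mul(6, 4))))) = Add(Add(2801, Mul(Rational(-1, 421), Pow(3, Rational(1, 2)))), Add(Add(0, 30), Mul(5, Pow(38, -1), Add(203, 24)))) = Add(Add(2801, Mul(Rational(-1, 421), Pow(3, Rational(1, 2)))), Add(30, Mul(5, Rational(1, 38), 227))) = Add(Add(2801, Mul(Rational(-1, 421), Pow(3, Rational(1, 2)))), Add(30, Rational(1135, 38))) = Add(Add(2801, Mul(Rational(-1, 421), Pow(3, Rational(1, 2)))), Rational(2275, 38)) = Add(Rational(108713, 38), Mul(Rational(-1, 421), Pow(3, Rational(1, 2))))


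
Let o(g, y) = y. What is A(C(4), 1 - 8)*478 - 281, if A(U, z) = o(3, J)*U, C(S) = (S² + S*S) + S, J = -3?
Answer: -51905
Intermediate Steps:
C(S) = S + 2*S² (C(S) = (S² + S²) + S = 2*S² + S = S + 2*S²)
A(U, z) = -3*U
A(C(4), 1 - 8)*478 - 281 = -12*(1 + 2*4)*478 - 281 = -12*(1 + 8)*478 - 281 = -12*9*478 - 281 = -3*36*478 - 281 = -108*478 - 281 = -51624 - 281 = -51905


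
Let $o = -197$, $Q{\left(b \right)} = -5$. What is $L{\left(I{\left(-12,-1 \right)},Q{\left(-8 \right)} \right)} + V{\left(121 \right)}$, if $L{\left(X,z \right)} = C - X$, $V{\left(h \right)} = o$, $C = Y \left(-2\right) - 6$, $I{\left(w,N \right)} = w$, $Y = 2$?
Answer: $-195$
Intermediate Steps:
$C = -10$ ($C = 2 \left(-2\right) - 6 = -4 - 6 = -10$)
$V{\left(h \right)} = -197$
$L{\left(X,z \right)} = -10 - X$
$L{\left(I{\left(-12,-1 \right)},Q{\left(-8 \right)} \right)} + V{\left(121 \right)} = \left(-10 - -12\right) - 197 = \left(-10 + 12\right) - 197 = 2 - 197 = -195$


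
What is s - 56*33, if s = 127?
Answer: -1721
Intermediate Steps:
s - 56*33 = 127 - 56*33 = 127 - 1848 = -1721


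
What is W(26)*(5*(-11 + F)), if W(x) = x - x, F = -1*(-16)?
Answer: 0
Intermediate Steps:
F = 16
W(x) = 0
W(26)*(5*(-11 + F)) = 0*(5*(-11 + 16)) = 0*(5*5) = 0*25 = 0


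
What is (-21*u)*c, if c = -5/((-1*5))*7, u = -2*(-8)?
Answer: -2352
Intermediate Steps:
u = 16
c = 7 (c = -5/(-5)*7 = -5*(-⅕)*7 = 1*7 = 7)
(-21*u)*c = -21*16*7 = -336*7 = -2352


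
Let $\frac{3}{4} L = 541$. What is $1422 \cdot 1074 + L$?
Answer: $\frac{4583848}{3} \approx 1.528 \cdot 10^{6}$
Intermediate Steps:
$L = \frac{2164}{3}$ ($L = \frac{4}{3} \cdot 541 = \frac{2164}{3} \approx 721.33$)
$1422 \cdot 1074 + L = 1422 \cdot 1074 + \frac{2164}{3} = 1527228 + \frac{2164}{3} = \frac{4583848}{3}$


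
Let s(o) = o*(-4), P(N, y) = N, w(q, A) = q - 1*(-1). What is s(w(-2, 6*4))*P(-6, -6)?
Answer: -24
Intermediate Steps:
w(q, A) = 1 + q (w(q, A) = q + 1 = 1 + q)
s(o) = -4*o
s(w(-2, 6*4))*P(-6, -6) = -4*(1 - 2)*(-6) = -4*(-1)*(-6) = 4*(-6) = -24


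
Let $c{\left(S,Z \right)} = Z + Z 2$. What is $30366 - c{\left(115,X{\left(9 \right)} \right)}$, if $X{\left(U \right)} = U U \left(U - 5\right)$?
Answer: $29394$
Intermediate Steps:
$X{\left(U \right)} = U^{2} \left(-5 + U\right)$
$c{\left(S,Z \right)} = 3 Z$ ($c{\left(S,Z \right)} = Z + 2 Z = 3 Z$)
$30366 - c{\left(115,X{\left(9 \right)} \right)} = 30366 - 3 \cdot 9^{2} \left(-5 + 9\right) = 30366 - 3 \cdot 81 \cdot 4 = 30366 - 3 \cdot 324 = 30366 - 972 = 29394$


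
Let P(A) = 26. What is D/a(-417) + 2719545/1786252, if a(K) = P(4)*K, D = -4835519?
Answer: 333343876603/744867084 ≈ 447.52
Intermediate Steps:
a(K) = 26*K
D/a(-417) + 2719545/1786252 = -4835519/(26*(-417)) + 2719545/1786252 = -4835519/(-10842) + 2719545*(1/1786252) = -4835519*(-1/10842) + 2719545/1786252 = 371963/834 + 2719545/1786252 = 333343876603/744867084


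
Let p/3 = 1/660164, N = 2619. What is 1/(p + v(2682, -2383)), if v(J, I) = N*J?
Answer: 660164/4637096241915 ≈ 1.4237e-7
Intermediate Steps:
p = 3/660164 ≈ 4.5443e-6
v(J, I) = 2619*J
1/(p + v(2682, -2383)) = 1/(3/660164 + 2619*2682) = 1/(3/660164 + 7024158) = 1/(4637096241915/660164) = 660164/4637096241915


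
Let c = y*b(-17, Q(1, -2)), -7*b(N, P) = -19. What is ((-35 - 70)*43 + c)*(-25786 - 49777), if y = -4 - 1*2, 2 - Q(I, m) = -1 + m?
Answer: 2396782797/7 ≈ 3.4240e+8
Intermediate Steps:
Q(I, m) = 3 - m (Q(I, m) = 2 - (-1 + m) = 2 + (1 - m) = 3 - m)
b(N, P) = 19/7 (b(N, P) = -1/7*(-19) = 19/7)
y = -6 (y = -4 - 2 = -6)
c = -114/7 (c = -6*19/7 = -114/7 ≈ -16.286)
((-35 - 70)*43 + c)*(-25786 - 49777) = ((-35 - 70)*43 - 114/7)*(-25786 - 49777) = (-105*43 - 114/7)*(-75563) = (-4515 - 114/7)*(-75563) = -31719/7*(-75563) = 2396782797/7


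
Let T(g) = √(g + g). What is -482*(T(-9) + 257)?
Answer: -123874 - 1446*I*√2 ≈ -1.2387e+5 - 2045.0*I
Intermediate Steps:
T(g) = √2*√g (T(g) = √(2*g) = √2*√g)
-482*(T(-9) + 257) = -482*(√2*√(-9) + 257) = -482*(√2*(3*I) + 257) = -482*(3*I*√2 + 257) = -482*(257 + 3*I*√2) = -123874 - 1446*I*√2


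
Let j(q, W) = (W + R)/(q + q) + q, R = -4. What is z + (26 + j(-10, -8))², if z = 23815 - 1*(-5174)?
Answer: 731614/25 ≈ 29265.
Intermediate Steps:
z = 28989 (z = 23815 + 5174 = 28989)
j(q, W) = q + (-4 + W)/(2*q) (j(q, W) = (W - 4)/(q + q) + q = (-4 + W)/((2*q)) + q = (-4 + W)*(1/(2*q)) + q = (-4 + W)/(2*q) + q = q + (-4 + W)/(2*q))
z + (26 + j(-10, -8))² = 28989 + (26 + (-2 + (-10)² + (½)*(-8))/(-10))² = 28989 + (26 - (-2 + 100 - 4)/10)² = 28989 + (26 - ⅒*94)² = 28989 + (26 - 47/5)² = 28989 + (83/5)² = 28989 + 6889/25 = 731614/25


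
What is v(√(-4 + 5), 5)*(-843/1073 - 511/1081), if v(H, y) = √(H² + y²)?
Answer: -1459586*√26/1159913 ≈ -6.4164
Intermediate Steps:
v(√(-4 + 5), 5)*(-843/1073 - 511/1081) = √((√(-4 + 5))² + 5²)*(-843/1073 - 511/1081) = √((√1)² + 25)*(-843*1/1073 - 511*1/1081) = √(1² + 25)*(-843/1073 - 511/1081) = √(1 + 25)*(-1459586/1159913) = √26*(-1459586/1159913) = -1459586*√26/1159913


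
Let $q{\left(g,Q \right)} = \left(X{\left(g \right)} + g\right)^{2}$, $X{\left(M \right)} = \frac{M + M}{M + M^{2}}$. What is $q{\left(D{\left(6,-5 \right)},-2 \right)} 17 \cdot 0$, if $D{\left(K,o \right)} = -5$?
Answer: $0$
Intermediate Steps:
$X{\left(M \right)} = \frac{2 M}{M + M^{2}}$
$q{\left(g,Q \right)} = \left(g + \frac{2}{1 + g}\right)^{2}$ ($q{\left(g,Q \right)} = \left(\frac{2}{1 + g} + g\right)^{2} = \left(g + \frac{2}{1 + g}\right)^{2}$)
$q{\left(D{\left(6,-5 \right)},-2 \right)} 17 \cdot 0 = \left(-5 + \frac{2}{1 - 5}\right)^{2} \cdot 17 \cdot 0 = \left(-5 + \frac{2}{-4}\right)^{2} \cdot 17 \cdot 0 = \left(-5 + 2 \left(- \frac{1}{4}\right)\right)^{2} \cdot 17 \cdot 0 = \left(-5 - \frac{1}{2}\right)^{2} \cdot 17 \cdot 0 = \left(- \frac{11}{2}\right)^{2} \cdot 17 \cdot 0 = \frac{121}{4} \cdot 17 \cdot 0 = \frac{2057}{4} \cdot 0 = 0$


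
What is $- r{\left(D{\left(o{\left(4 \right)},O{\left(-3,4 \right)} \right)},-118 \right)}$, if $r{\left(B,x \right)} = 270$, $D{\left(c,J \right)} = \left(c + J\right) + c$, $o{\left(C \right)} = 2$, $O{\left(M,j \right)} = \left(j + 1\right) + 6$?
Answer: $-270$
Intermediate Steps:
$O{\left(M,j \right)} = 7 + j$ ($O{\left(M,j \right)} = \left(1 + j\right) + 6 = 7 + j$)
$D{\left(c,J \right)} = J + 2 c$ ($D{\left(c,J \right)} = \left(J + c\right) + c = J + 2 c$)
$- r{\left(D{\left(o{\left(4 \right)},O{\left(-3,4 \right)} \right)},-118 \right)} = \left(-1\right) 270 = -270$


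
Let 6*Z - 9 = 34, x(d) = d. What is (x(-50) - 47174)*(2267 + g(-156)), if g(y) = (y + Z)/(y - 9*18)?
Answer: -51076640174/477 ≈ -1.0708e+8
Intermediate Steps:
Z = 43/6 (Z = 3/2 + (⅙)*34 = 3/2 + 17/3 = 43/6 ≈ 7.1667)
g(y) = (43/6 + y)/(-162 + y) (g(y) = (y + 43/6)/(y - 9*18) = (43/6 + y)/(y - 162) = (43/6 + y)/(-162 + y))
(x(-50) - 47174)*(2267 + g(-156)) = (-50 - 47174)*(2267 + (43/6 - 156)/(-162 - 156)) = -47224*(2267 - 893/6/(-318)) = -47224*(2267 - 1/318*(-893/6)) = -47224*(2267 + 893/1908) = -47224*4326329/1908 = -51076640174/477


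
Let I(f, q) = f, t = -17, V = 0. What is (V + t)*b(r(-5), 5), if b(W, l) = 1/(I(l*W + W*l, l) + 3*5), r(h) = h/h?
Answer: -17/25 ≈ -0.68000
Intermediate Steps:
r(h) = 1
b(W, l) = 1/(15 + 2*W*l) (b(W, l) = 1/((l*W + W*l) + 3*5) = 1/((W*l + W*l) + 15) = 1/(2*W*l + 15) = 1/(15 + 2*W*l))
(V + t)*b(r(-5), 5) = (0 - 17)/(15 + 2*1*5) = -17/(15 + 10) = -17/25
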